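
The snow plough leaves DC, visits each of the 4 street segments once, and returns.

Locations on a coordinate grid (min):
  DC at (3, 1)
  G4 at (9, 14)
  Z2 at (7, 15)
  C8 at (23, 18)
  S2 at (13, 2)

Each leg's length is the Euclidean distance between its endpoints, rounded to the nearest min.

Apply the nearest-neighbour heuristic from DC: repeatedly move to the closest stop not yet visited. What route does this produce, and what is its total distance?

Nearest-neighbour total = 67 min; route DC → S2 → G4 → Z2 → C8 → DC.

DC → [S2:10 / G4:14 / Z2:15 / C8:26] → S2 (10)
S2 → [G4:13 / Z2:14 / C8:19] → G4 (13)
G4 → [Z2:2 / C8:15] → Z2 (2)
Z2 → [C8:16] → C8 (16)
Return C8→DC: 26.
Total = 10 + 13 + 2 + 16 + 26 = 67.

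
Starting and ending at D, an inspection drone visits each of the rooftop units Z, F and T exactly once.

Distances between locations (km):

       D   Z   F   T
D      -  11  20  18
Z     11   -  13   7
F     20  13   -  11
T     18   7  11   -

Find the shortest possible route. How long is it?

With 3 stops there are 3!/2 = 3 distinct round trips (a route and its reverse cost the same).
D→Z→F→T→D: 11+13+11+18 = 53
D→Z→T→F→D: 11+7+11+20 = 49
D→F→Z→T→D: 20+13+7+18 = 58
The minimum is 49.
One optimal route: D → Z → T → F → D (or its reverse).

Minimum total distance: 49 km.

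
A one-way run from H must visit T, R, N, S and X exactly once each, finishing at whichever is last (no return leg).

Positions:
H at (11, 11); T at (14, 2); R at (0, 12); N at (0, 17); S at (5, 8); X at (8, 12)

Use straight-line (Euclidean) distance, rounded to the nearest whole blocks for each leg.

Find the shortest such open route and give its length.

There are 5! = 120 possible orderings.
H - T - R - N - S - X: 9+17+5+10+5 = 46
H - T - R - N - X - S: 9+17+5+9+5 = 45
H - T - R - S - N - X: 9+17+6+10+9 = 51
H - T - R - S - X - N: 9+17+6+5+9 = 46
H - T - R - X - N - S: 9+17+8+9+10 = 53
H - T - R - X - S - N: 9+17+8+5+10 = 49
H - T - N - R - S - X: 9+21+5+6+5 = 46
H - T - N - R - X - S: 9+21+5+8+5 = 48
H - T - N - S - R - X: 9+21+10+6+8 = 54
H - T - N - S - X - R: 9+21+10+5+8 = 53
H - T - N - X - R - S: 9+21+9+8+6 = 53
H - T - N - X - S - R: 9+21+9+5+6 = 50
H - T - S - R - N - X: 9+11+6+5+9 = 40
H - T - S - R - X - N: 9+11+6+8+9 = 43
… (106 more)
H - X - N - R - S - T: 3+9+5+6+11 = 34  ← best
The minimum is 34.
One shortest path: H → X → N → R → S → T.

Minimum one-way distance = 34 blocks.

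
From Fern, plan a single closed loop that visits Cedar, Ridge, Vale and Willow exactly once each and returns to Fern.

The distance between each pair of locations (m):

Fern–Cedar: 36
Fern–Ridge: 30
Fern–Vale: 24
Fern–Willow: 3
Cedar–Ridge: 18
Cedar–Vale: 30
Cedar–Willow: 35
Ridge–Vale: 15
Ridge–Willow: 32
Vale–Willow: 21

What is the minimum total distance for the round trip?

Minimum total distance: 93 m.

There are 12 distinct closed tours to check (reversals are equivalent).
Fern-Cedar-Ridge-Vale-Willow-Fern: 36+18+15+21+3 = 93
Fern-Cedar-Ridge-Willow-Vale-Fern: 36+18+32+21+24 = 131
Fern-Cedar-Vale-Ridge-Willow-Fern: 36+30+15+32+3 = 116
Fern-Cedar-Vale-Willow-Ridge-Fern: 36+30+21+32+30 = 149
Fern-Cedar-Willow-Ridge-Vale-Fern: 36+35+32+15+24 = 142
Fern-Cedar-Willow-Vale-Ridge-Fern: 36+35+21+15+30 = 137
Fern-Ridge-Cedar-Vale-Willow-Fern: 30+18+30+21+3 = 102
Fern-Ridge-Cedar-Willow-Vale-Fern: 30+18+35+21+24 = 128
Fern-Ridge-Vale-Cedar-Willow-Fern: 30+15+30+35+3 = 113
Fern-Ridge-Willow-Cedar-Vale-Fern: 30+32+35+30+24 = 151
Fern-Vale-Cedar-Ridge-Willow-Fern: 24+30+18+32+3 = 107
Fern-Vale-Ridge-Cedar-Willow-Fern: 24+15+18+35+3 = 95
The minimum is 93.
One optimal route: Fern → Cedar → Ridge → Vale → Willow → Fern (or its reverse).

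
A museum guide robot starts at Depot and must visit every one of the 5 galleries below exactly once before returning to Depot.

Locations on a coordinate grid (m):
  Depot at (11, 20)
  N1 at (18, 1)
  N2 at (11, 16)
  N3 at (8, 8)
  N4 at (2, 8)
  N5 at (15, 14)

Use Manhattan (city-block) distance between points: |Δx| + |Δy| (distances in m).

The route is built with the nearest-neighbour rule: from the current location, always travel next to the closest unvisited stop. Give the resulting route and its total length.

At Depot the remaining stops are N2 4, N5 10, N3 15, N4 21, N1 26; go to N2.
At N2 the remaining stops are N5 6, N3 11, N4 17, N1 22; go to N5.
At N5 the remaining stops are N3 13, N1 16, N4 19; go to N3.
At N3 the remaining stops are N4 6, N1 17; go to N4.
At N4 the remaining stops are N1 23; go to N1.
Return N1→Depot: 26.
Total = 4 + 6 + 13 + 6 + 23 + 26 = 78.

Nearest-neighbour total = 78 m; route Depot → N2 → N5 → N3 → N4 → N1 → Depot.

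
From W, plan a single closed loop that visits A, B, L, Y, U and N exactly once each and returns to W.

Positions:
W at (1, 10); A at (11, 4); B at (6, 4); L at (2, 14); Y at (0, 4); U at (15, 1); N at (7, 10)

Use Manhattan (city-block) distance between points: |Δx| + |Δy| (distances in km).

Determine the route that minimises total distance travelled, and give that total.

Shortest round trip = 56 km.

W-A-B-L-Y-U-N-W: 16+5+14+12+18+17+6 = 88
W-A-B-L-Y-N-U-W: 16+5+14+12+13+17+23 = 100
W-A-B-L-U-Y-N-W: 16+5+14+26+18+13+6 = 98
W-A-B-L-U-N-Y-W: 16+5+14+26+17+13+7 = 98
W-A-B-L-N-Y-U-W: 16+5+14+9+13+18+23 = 98
W-A-B-L-N-U-Y-W: 16+5+14+9+17+18+7 = 86
W-A-B-Y-L-U-N-W: 16+5+6+12+26+17+6 = 88
W-A-B-Y-L-N-U-W: 16+5+6+12+9+17+23 = 88
… (352 more)
W-L-N-A-U-B-Y-W: 5+9+10+7+12+6+7 = 56  ← best
The minimum is 56.
One optimal route: W → L → N → A → U → B → Y → W (or its reverse).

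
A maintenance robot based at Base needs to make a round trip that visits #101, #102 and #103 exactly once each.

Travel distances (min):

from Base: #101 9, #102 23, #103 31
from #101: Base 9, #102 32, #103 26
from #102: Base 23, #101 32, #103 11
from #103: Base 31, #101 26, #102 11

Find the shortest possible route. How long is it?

69 min — the shortest possible round trip.

There are 3 distinct closed tours to check (reversals are equivalent).
Base→#101→#102→#103→Base: 9+32+11+31 = 83
Base→#101→#103→#102→Base: 9+26+11+23 = 69
Base→#102→#101→#103→Base: 23+32+26+31 = 112
The minimum is 69.
One optimal route: Base → #101 → #103 → #102 → Base (or its reverse).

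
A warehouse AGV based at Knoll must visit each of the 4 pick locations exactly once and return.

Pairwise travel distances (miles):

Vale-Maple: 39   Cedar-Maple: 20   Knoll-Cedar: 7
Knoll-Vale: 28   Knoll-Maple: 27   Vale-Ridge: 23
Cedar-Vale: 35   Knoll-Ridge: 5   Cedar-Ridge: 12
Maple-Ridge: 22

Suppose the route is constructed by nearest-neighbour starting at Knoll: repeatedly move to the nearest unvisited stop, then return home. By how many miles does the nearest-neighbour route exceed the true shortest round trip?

From Knoll: Ridge=5, Cedar=7, Maple=27, Vale=28 → choose Ridge (5).
From Ridge: Cedar=12, Maple=22, Vale=23 → choose Cedar (12).
From Cedar: Maple=20, Vale=35 → choose Maple (20).
From Maple: Vale=39 → choose Vale (39).
NN route Knoll → Ridge → Cedar → Maple → Vale → Knoll costs 104.
Optimal: Knoll → Cedar → Maple → Vale → Ridge → Knoll costs 94 (by enumerating all 12 distinct tours).
Excess = 104 − 94 = 10.

Excess over optimum: 10 miles.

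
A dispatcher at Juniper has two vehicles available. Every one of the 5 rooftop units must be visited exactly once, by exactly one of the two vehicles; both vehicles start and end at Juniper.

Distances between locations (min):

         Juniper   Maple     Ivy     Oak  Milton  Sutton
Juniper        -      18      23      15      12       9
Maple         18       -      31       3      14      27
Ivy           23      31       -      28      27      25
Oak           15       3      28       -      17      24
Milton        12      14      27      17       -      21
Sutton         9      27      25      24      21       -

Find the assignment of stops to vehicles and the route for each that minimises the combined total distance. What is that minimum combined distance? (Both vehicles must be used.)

Try each way of splitting the stops between the two vehicles (each non-empty) and, for each split, find the best tour for each vehicle:
  {Maple} + {Ivy, Oak, Milton, Sutton}: 36 + 91 = 127
  {Ivy} + {Maple, Oak, Milton, Sutton}: 46 + 62 = 108
  {Maple, Ivy} + {Oak, Milton, Sutton}: 72 + 62 = 134
  {Oak} + {Maple, Ivy, Milton, Sutton}: 30 + 91 = 121
  {Maple, Oak} + {Ivy, Milton, Sutton}: 36 + 73 = 109
  {Ivy, Oak} + {Maple, Milton, Sutton}: 66 + 62 = 128
  … (15 splits in total)
  {Maple, Ivy, Oak, Milton} + {Sutton}: 80 + 18 = 98  ← best
Best: vehicle 1 Juniper → Ivy → Oak → Maple → Milton → Juniper = 80; vehicle 2 Juniper → Sutton → Juniper = 18; combined 98.

98 min — the smallest possible combined total.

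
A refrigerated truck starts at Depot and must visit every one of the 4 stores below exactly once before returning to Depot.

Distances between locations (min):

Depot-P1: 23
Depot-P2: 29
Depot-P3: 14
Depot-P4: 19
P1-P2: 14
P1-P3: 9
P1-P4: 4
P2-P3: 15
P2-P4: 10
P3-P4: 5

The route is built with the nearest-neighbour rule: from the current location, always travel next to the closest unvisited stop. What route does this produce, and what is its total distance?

Nearest-neighbour total = 66 min; route Depot → P3 → P4 → P1 → P2 → Depot.

From Depot: distances to unvisited — P3=14, P4=19, P1=23, P2=29. Nearest is P3 (14).
From P3: distances to unvisited — P4=5, P1=9, P2=15. Nearest is P4 (5).
From P4: distances to unvisited — P1=4, P2=10. Nearest is P1 (4).
From P1: distances to unvisited — P2=14. Nearest is P2 (14).
Return P2→Depot: 29.
Total = 14 + 5 + 4 + 14 + 29 = 66.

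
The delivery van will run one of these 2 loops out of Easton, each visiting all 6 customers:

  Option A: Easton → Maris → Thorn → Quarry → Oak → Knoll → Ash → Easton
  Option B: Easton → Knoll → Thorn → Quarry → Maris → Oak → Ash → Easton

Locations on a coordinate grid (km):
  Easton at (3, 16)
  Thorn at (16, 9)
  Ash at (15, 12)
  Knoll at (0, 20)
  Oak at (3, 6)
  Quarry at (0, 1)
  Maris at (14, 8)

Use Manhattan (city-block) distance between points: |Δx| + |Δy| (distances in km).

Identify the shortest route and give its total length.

Option A: 19 + 3 + 24 + 8 + 17 + 23 + 16 = 110
Option B: 7 + 27 + 24 + 21 + 13 + 18 + 16 = 126

Shortest is Option A, total 110 km.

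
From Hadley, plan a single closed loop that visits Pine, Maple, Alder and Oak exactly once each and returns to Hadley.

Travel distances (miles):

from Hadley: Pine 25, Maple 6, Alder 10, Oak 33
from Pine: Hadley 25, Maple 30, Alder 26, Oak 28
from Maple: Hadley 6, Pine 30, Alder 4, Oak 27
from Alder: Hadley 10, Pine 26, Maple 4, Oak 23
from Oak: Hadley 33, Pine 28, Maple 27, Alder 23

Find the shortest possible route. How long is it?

With 4 stops there are 4!/2 = 12 distinct round trips (a route and its reverse cost the same).
Hadley - Pine - Maple - Alder - Oak - Hadley: 25+30+4+23+33 = 115
Hadley - Pine - Maple - Oak - Alder - Hadley: 25+30+27+23+10 = 115
Hadley - Pine - Alder - Maple - Oak - Hadley: 25+26+4+27+33 = 115
Hadley - Pine - Alder - Oak - Maple - Hadley: 25+26+23+27+6 = 107
Hadley - Pine - Oak - Maple - Alder - Hadley: 25+28+27+4+10 = 94
Hadley - Pine - Oak - Alder - Maple - Hadley: 25+28+23+4+6 = 86
Hadley - Maple - Pine - Alder - Oak - Hadley: 6+30+26+23+33 = 118
Hadley - Maple - Pine - Oak - Alder - Hadley: 6+30+28+23+10 = 97
Hadley - Maple - Alder - Pine - Oak - Hadley: 6+4+26+28+33 = 97
Hadley - Maple - Oak - Pine - Alder - Hadley: 6+27+28+26+10 = 97
Hadley - Alder - Pine - Maple - Oak - Hadley: 10+26+30+27+33 = 126
Hadley - Alder - Maple - Pine - Oak - Hadley: 10+4+30+28+33 = 105
The minimum is 86.
One optimal route: Hadley → Pine → Oak → Alder → Maple → Hadley (or its reverse).

Shortest round trip = 86 miles.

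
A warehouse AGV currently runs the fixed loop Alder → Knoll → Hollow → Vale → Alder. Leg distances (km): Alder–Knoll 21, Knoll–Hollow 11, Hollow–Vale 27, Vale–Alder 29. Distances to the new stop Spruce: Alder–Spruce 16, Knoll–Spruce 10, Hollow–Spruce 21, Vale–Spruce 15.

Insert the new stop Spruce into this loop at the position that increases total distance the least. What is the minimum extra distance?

Minimum extra distance: 2 km, inserting Spruce between Vale and Alder.

Insertion cost between consecutive stops i–j is d(i,Spruce) + d(Spruce,j) − d(i,j):
  between Alder and Knoll: 16 + 10 − 21 = 5
  between Knoll and Hollow: 10 + 21 − 11 = 20
  between Hollow and Vale: 21 + 15 − 27 = 9
  between Vale and Alder: 15 + 16 − 29 = 2
Cheapest insertion is between Vale and Alder, adding 2.
New total = 88 + 2 = 90.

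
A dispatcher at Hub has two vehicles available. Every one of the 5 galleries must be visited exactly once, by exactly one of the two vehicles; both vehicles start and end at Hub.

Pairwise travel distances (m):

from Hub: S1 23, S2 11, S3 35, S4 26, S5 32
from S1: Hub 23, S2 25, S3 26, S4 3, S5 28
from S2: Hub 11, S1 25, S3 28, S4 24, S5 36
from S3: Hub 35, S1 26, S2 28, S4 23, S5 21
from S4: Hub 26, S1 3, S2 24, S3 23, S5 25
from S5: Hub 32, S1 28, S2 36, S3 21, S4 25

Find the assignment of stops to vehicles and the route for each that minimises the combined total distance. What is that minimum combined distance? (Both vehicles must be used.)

Minimum combined distance: 124 m.

Check every non-empty split of the stops between the two vehicles; for each half take its own optimal tour:
  {S1} + {S2, S3, S4, S5}: 46 + 111 = 157
  {S2} + {S1, S3, S4, S5}: 22 + 102 = 124
  {S1, S2} + {S3, S4, S5}: 59 + 102 = 161
  {S3} + {S1, S2, S4, S5}: 70 + 96 = 166
  {S1, S3} + {S2, S4, S5}: 84 + 92 = 176
  {S2, S3} + {S1, S4, S5}: 74 + 83 = 157
  … (15 splits in total)
Best: vehicle 1 Hub → S2 → Hub = 22; vehicle 2 Hub → S1 → S4 → S3 → S5 → Hub = 102; combined 124.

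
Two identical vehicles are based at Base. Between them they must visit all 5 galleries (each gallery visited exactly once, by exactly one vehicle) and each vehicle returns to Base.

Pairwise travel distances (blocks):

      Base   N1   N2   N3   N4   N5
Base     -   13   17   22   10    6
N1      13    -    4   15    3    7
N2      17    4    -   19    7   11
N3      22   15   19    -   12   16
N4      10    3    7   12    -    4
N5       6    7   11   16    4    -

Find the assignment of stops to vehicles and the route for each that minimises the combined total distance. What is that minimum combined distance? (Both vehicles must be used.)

There are 2^4 − 1 = 15 ways to divide the 5 stops into two non-empty groups. For each, the best each vehicle can do is its own shortest tour through its group:
  {N1} + {N2, N3, N4, N5}: 26 + 58 = 84
  {N2} + {N1, N3, N4, N5}: 34 + 50 = 84
  {N1, N2} + {N3, N4, N5}: 34 + 44 = 78
  {N3} + {N1, N2, N4, N5}: 44 + 34 = 78
  {N1, N3} + {N2, N4, N5}: 50 + 34 = 84
  {N2, N3} + {N1, N4, N5}: 58 + 26 = 84
  … (15 splits in total)
  {N1, N2, N3, N4} + {N5}: 58 + 12 = 70  ← best
Best: vehicle 1 Base → N1 → N2 → N3 → N4 → Base = 58; vehicle 2 Base → N5 → Base = 12; combined 70.

Minimum combined distance: 70 blocks.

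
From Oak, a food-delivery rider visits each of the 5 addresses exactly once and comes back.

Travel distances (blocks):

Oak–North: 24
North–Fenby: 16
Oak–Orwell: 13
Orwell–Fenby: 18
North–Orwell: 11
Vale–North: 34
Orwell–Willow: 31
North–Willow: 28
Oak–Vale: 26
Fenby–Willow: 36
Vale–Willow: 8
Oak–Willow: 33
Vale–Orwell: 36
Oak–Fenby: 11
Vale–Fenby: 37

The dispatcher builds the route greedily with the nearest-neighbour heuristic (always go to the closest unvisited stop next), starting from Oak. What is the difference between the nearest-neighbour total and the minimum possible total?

From Oak: Fenby=11, Orwell=13, North=24, Vale=26, Willow=33 → choose Fenby (11).
From Fenby: North=16, Orwell=18, Willow=36, Vale=37 → choose North (16).
From North: Orwell=11, Willow=28, Vale=34 → choose Orwell (11).
From Orwell: Willow=31, Vale=36 → choose Willow (31).
From Willow: Vale=8 → choose Vale (8).
NN route Oak → Fenby → North → Orwell → Willow → Vale → Oak costs 103.
Optimal: Oak → Vale → Willow → North → Orwell → Fenby → Oak costs 102 (by enumerating all 60 distinct tours).
Excess = 103 − 102 = 1.

Excess over optimum: 1 blocks.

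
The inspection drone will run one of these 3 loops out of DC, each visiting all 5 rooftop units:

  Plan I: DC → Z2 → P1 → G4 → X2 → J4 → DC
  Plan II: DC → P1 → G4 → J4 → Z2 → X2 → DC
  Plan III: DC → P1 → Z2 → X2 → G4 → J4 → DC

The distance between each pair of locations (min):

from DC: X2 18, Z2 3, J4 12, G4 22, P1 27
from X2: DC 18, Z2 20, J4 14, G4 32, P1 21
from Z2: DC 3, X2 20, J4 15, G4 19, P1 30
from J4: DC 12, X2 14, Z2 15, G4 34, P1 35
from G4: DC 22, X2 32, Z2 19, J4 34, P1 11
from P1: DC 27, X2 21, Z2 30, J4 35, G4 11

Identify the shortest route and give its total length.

Plan I: 3 + 30 + 11 + 32 + 14 + 12 = 102
Plan II: 27 + 11 + 34 + 15 + 20 + 18 = 125
Plan III: 27 + 30 + 20 + 32 + 34 + 12 = 155

102 min — Plan I is the shortest.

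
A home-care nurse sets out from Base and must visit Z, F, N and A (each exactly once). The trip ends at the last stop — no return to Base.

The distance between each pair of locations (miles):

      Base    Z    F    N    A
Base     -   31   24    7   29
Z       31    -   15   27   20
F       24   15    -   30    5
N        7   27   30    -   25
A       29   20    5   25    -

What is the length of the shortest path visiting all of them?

There are 4! = 24 possible orderings.
Base - Z - F - N - A: 31+15+30+25 = 101
Base - Z - F - A - N: 31+15+5+25 = 76
Base - Z - N - F - A: 31+27+30+5 = 93
Base - Z - N - A - F: 31+27+25+5 = 88
Base - Z - A - F - N: 31+20+5+30 = 86
Base - Z - A - N - F: 31+20+25+30 = 106
Base - F - Z - N - A: 24+15+27+25 = 91
Base - F - Z - A - N: 24+15+20+25 = 84
Base - F - N - Z - A: 24+30+27+20 = 101
Base - F - N - A - Z: 24+30+25+20 = 99
Base - F - A - Z - N: 24+5+20+27 = 76
Base - F - A - N - Z: 24+5+25+27 = 81
Base - N - Z - F - A: 7+27+15+5 = 54
Base - N - Z - A - F: 7+27+20+5 = 59
… (10 more)
Base - N - A - F - Z: 7+25+5+15 = 52  ← best
The minimum is 52.
One shortest path: Base → N → A → F → Z.

Minimum one-way distance = 52 miles.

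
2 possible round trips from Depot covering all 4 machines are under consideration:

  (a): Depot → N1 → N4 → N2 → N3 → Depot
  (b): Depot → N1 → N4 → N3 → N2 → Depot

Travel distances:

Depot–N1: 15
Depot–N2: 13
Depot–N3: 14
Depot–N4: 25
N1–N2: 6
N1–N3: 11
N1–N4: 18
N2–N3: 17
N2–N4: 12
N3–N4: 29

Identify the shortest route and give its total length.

(a): 15 + 18 + 12 + 17 + 14 = 76
(b): 15 + 18 + 29 + 17 + 13 = 92

Shortest is (a), total 76.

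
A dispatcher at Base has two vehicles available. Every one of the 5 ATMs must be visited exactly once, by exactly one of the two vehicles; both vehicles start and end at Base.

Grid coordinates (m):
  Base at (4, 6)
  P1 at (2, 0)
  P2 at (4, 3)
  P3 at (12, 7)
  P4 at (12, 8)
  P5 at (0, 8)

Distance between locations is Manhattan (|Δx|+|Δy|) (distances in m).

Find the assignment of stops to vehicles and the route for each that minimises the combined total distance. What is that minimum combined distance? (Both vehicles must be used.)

Check every non-empty split of the stops between the two vehicles; for each half take its own optimal tour:
  {P1} + {P2, P3, P4, P5}: 16 + 34 = 50
  {P2} + {P1, P3, P4, P5}: 6 + 40 = 46
  {P1, P2} + {P3, P4, P5}: 16 + 28 = 44
  {P3} + {P1, P2, P4, P5}: 18 + 40 = 58
  {P1, P3} + {P2, P4, P5}: 34 + 34 = 68
  {P2, P3} + {P1, P4, P5}: 24 + 40 = 64
  … (15 splits in total)
Best: vehicle 1 Base → P1 → P2 → Base = 16; vehicle 2 Base → P3 → P4 → P5 → Base = 28; combined 44.

Minimum combined distance: 44 m.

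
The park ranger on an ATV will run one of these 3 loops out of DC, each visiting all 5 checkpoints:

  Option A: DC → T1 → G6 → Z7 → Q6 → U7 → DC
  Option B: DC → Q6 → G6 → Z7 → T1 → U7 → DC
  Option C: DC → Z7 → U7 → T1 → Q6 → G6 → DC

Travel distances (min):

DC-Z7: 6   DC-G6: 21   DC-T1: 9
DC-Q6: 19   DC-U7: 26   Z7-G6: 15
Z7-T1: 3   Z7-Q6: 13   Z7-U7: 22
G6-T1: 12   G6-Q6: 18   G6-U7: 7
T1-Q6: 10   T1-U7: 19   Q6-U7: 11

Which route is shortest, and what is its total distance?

Shortest is Option A, total 86 min.

Option A: 9 + 12 + 15 + 13 + 11 + 26 = 86
Option B: 19 + 18 + 15 + 3 + 19 + 26 = 100
Option C: 6 + 22 + 19 + 10 + 18 + 21 = 96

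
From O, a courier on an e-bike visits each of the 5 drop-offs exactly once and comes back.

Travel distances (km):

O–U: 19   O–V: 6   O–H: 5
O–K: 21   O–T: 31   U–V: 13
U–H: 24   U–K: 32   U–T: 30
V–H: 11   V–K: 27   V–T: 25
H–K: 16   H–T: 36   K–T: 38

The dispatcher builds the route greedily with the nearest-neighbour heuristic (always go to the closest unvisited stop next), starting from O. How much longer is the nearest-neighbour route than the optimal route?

10 km longer than the optimal tour.

O: H=5, V=6, U=19, K=21, T=31 ⇒ H
H: V=11, K=16, U=24, T=36 ⇒ V
V: U=13, T=25, K=27 ⇒ U
U: T=30, K=32 ⇒ T
T: K=38 ⇒ K
NN route O → H → V → U → T → K → O costs 118.
Optimal: O → V → U → T → K → H → O costs 108 (by enumerating all 60 distinct tours).
Excess = 118 − 108 = 10.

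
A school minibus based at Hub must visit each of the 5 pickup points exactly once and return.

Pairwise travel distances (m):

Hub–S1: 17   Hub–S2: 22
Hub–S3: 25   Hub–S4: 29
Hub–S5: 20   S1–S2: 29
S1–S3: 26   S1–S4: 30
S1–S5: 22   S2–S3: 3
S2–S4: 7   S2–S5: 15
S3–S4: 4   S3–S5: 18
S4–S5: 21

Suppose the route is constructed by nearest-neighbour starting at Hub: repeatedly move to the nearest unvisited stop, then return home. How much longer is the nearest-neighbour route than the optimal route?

Hub: S1=17, S5=20, S2=22, S3=25, S4=29 ⇒ S1
S1: S5=22, S3=26, S2=29, S4=30 ⇒ S5
S5: S2=15, S3=18, S4=21 ⇒ S2
S2: S3=3, S4=7 ⇒ S3
S3: S4=4 ⇒ S4
NN route Hub → S1 → S5 → S2 → S3 → S4 → Hub costs 90.
Optimal: Hub → S1 → S3 → S4 → S2 → S5 → Hub costs 89 (by enumerating all 60 distinct tours).
Excess = 90 − 89 = 1.

Excess over optimum: 1 m.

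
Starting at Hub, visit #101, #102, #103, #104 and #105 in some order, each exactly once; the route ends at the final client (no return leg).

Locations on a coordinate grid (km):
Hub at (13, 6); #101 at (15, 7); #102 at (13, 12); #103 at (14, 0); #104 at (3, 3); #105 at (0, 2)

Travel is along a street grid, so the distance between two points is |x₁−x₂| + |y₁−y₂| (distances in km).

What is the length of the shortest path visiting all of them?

There are 5! = 120 possible orderings.
Hub - #101 - #102 - #103 - #104 - #105: 3+7+13+14+4 = 41
Hub - #101 - #102 - #103 - #105 - #104: 3+7+13+16+4 = 43
Hub - #101 - #102 - #104 - #103 - #105: 3+7+19+14+16 = 59
Hub - #101 - #102 - #104 - #105 - #103: 3+7+19+4+16 = 49
Hub - #101 - #102 - #105 - #103 - #104: 3+7+23+16+14 = 63
Hub - #101 - #102 - #105 - #104 - #103: 3+7+23+4+14 = 51
Hub - #101 - #103 - #102 - #104 - #105: 3+8+13+19+4 = 47
Hub - #101 - #103 - #102 - #105 - #104: 3+8+13+23+4 = 51
Hub - #101 - #103 - #104 - #102 - #105: 3+8+14+19+23 = 67
Hub - #101 - #103 - #104 - #105 - #102: 3+8+14+4+23 = 52
Hub - #101 - #103 - #105 - #102 - #104: 3+8+16+23+19 = 69
Hub - #101 - #103 - #105 - #104 - #102: 3+8+16+4+19 = 50
Hub - #101 - #104 - #102 - #103 - #105: 3+16+19+13+16 = 67
Hub - #101 - #104 - #102 - #105 - #103: 3+16+19+23+16 = 77
… (106 more)
Hub - #102 - #101 - #103 - #104 - #105: 6+7+8+14+4 = 39  ← best
The minimum is 39.
One shortest path: Hub → #102 → #101 → #103 → #104 → #105.

Minimum one-way distance = 39 km.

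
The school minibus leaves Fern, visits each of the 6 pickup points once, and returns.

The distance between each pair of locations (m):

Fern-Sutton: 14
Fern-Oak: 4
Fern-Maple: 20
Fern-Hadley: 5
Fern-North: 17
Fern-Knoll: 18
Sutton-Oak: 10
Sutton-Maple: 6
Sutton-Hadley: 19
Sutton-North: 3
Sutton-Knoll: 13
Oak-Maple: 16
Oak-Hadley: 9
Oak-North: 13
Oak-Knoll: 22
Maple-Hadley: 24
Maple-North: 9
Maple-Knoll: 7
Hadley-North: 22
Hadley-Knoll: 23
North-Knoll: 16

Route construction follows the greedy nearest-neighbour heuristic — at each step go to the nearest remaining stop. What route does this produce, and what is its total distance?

From Fern: distances to unvisited — Oak=4, Hadley=5, Sutton=14, North=17, Knoll=18, Maple=20. Nearest is Oak (4).
From Oak: distances to unvisited — Hadley=9, Sutton=10, North=13, Maple=16, Knoll=22. Nearest is Hadley (9).
From Hadley: distances to unvisited — Sutton=19, North=22, Knoll=23, Maple=24. Nearest is Sutton (19).
From Sutton: distances to unvisited — North=3, Maple=6, Knoll=13. Nearest is North (3).
From North: distances to unvisited — Maple=9, Knoll=16. Nearest is Maple (9).
From Maple: distances to unvisited — Knoll=7. Nearest is Knoll (7).
Return Knoll→Fern: 18.
Total = 4 + 9 + 19 + 3 + 9 + 7 + 18 = 69.

Nearest-neighbour total = 69 m; route Fern → Oak → Hadley → Sutton → North → Maple → Knoll → Fern.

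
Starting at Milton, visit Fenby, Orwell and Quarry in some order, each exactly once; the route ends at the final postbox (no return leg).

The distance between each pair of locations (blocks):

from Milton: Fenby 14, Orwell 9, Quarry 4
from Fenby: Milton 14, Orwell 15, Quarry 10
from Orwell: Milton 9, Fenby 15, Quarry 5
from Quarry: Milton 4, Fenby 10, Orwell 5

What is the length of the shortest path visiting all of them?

There are 3! = 6 possible orderings.
Milton - Fenby - Orwell - Quarry: 14+15+5 = 34
Milton - Fenby - Quarry - Orwell: 14+10+5 = 29
Milton - Orwell - Fenby - Quarry: 9+15+10 = 34
Milton - Orwell - Quarry - Fenby: 9+5+10 = 24
Milton - Quarry - Fenby - Orwell: 4+10+15 = 29
Milton - Quarry - Orwell - Fenby: 4+5+15 = 24
The minimum is 24.
One shortest path: Milton → Orwell → Quarry → Fenby.

Minimum one-way distance = 24 blocks.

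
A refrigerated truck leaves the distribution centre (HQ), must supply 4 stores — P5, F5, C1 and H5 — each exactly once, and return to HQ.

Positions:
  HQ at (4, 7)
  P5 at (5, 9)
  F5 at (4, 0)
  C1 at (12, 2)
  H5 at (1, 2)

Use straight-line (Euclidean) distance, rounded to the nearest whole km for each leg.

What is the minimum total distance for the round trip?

Shortest round trip = 30 km.

HQ-P5-F5-C1-H5-HQ: 2+9+8+11+6 = 36
HQ-P5-F5-H5-C1-HQ: 2+9+4+11+9 = 35
HQ-P5-C1-F5-H5-HQ: 2+10+8+4+6 = 30
HQ-P5-C1-H5-F5-HQ: 2+10+11+4+7 = 34
HQ-P5-H5-F5-C1-HQ: 2+8+4+8+9 = 31
HQ-P5-H5-C1-F5-HQ: 2+8+11+8+7 = 36
HQ-F5-P5-C1-H5-HQ: 7+9+10+11+6 = 43
HQ-F5-P5-H5-C1-HQ: 7+9+8+11+9 = 44
HQ-F5-C1-P5-H5-HQ: 7+8+10+8+6 = 39
HQ-F5-H5-P5-C1-HQ: 7+4+8+10+9 = 38
HQ-C1-P5-F5-H5-HQ: 9+10+9+4+6 = 38
HQ-C1-F5-P5-H5-HQ: 9+8+9+8+6 = 40
The minimum is 30.
One optimal route: HQ → P5 → C1 → F5 → H5 → HQ (or its reverse).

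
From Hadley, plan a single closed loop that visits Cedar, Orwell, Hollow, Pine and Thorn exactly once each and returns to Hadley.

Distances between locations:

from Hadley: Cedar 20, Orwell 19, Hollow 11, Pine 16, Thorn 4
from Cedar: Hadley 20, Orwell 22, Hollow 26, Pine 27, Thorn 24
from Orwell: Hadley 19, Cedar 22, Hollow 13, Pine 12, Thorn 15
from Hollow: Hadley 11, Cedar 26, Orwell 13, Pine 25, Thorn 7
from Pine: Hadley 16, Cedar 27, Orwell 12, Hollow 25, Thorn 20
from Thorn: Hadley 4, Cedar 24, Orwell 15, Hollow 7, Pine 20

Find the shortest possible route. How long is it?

Minimum total distance: 83.

Hadley → Cedar → Orwell → Hollow → Pine → Thorn → Hadley: 20+22+13+25+20+4 = 104
Hadley → Cedar → Orwell → Hollow → Thorn → Pine → Hadley: 20+22+13+7+20+16 = 98
Hadley → Cedar → Orwell → Pine → Hollow → Thorn → Hadley: 20+22+12+25+7+4 = 90
Hadley → Cedar → Orwell → Pine → Thorn → Hollow → Hadley: 20+22+12+20+7+11 = 92
Hadley → Cedar → Orwell → Thorn → Hollow → Pine → Hadley: 20+22+15+7+25+16 = 105
Hadley → Cedar → Orwell → Thorn → Pine → Hollow → Hadley: 20+22+15+20+25+11 = 113
Hadley → Cedar → Hollow → Orwell → Pine → Thorn → Hadley: 20+26+13+12+20+4 = 95
Hadley → Cedar → Hollow → Orwell → Thorn → Pine → Hadley: 20+26+13+15+20+16 = 110
Hadley → Cedar → Hollow → Pine → Orwell → Thorn → Hadley: 20+26+25+12+15+4 = 102
Hadley → Cedar → Hollow → Pine → Thorn → Orwell → Hadley: 20+26+25+20+15+19 = 125
Hadley → Cedar → Hollow → Thorn → Orwell → Pine → Hadley: 20+26+7+15+12+16 = 96
Hadley → Cedar → Hollow → Thorn → Pine → Orwell → Hadley: 20+26+7+20+12+19 = 104
Hadley → Cedar → Pine → Orwell → Hollow → Thorn → Hadley: 20+27+12+13+7+4 = 83
Hadley → Cedar → Pine → Orwell → Thorn → Hollow → Hadley: 20+27+12+15+7+11 = 92
… (46 more)
The minimum is 83.
One optimal route: Hadley → Cedar → Pine → Orwell → Hollow → Thorn → Hadley (or its reverse).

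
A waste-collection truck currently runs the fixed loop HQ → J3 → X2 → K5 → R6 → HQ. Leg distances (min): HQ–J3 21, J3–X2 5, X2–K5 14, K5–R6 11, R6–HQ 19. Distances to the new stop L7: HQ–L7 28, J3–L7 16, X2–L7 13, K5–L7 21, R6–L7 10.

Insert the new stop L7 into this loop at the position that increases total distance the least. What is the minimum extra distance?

Insertion cost between consecutive stops i–j is d(i,L7) + d(L7,j) − d(i,j):
  between HQ and J3: 28 + 16 − 21 = 23
  between J3 and X2: 16 + 13 − 5 = 24
  between X2 and K5: 13 + 21 − 14 = 20
  between K5 and R6: 21 + 10 − 11 = 20
  between R6 and HQ: 10 + 28 − 19 = 19
Cheapest insertion is between R6 and HQ, adding 19.
New total = 70 + 19 = 89.

Adding 19 min by placing L7 on the R6–HQ leg.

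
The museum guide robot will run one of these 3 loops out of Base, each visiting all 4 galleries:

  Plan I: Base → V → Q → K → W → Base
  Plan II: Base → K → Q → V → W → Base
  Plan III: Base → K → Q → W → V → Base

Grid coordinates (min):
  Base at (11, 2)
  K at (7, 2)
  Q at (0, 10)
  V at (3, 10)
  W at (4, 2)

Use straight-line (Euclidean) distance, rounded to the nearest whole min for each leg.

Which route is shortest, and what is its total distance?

Plan I: 11 + 3 + 11 + 3 + 7 = 35
Plan II: 4 + 11 + 3 + 8 + 7 = 33
Plan III: 4 + 11 + 9 + 8 + 11 = 43

33 min — Plan II is the shortest.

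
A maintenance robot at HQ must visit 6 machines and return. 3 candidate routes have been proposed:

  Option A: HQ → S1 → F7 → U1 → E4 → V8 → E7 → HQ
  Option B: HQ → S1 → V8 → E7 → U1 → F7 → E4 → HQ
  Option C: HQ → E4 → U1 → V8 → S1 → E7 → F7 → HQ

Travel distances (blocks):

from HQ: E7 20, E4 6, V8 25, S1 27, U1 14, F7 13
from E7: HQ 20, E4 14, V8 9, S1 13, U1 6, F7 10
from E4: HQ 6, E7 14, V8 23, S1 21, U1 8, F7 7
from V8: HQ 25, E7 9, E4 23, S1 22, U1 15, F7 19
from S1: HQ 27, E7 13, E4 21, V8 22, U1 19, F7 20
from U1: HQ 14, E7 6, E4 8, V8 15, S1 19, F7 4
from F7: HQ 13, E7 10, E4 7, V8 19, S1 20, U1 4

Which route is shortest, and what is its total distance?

Option A: 27 + 20 + 4 + 8 + 23 + 9 + 20 = 111
Option B: 27 + 22 + 9 + 6 + 4 + 7 + 6 = 81
Option C: 6 + 8 + 15 + 22 + 13 + 10 + 13 = 87

81 blocks — Option B is the shortest.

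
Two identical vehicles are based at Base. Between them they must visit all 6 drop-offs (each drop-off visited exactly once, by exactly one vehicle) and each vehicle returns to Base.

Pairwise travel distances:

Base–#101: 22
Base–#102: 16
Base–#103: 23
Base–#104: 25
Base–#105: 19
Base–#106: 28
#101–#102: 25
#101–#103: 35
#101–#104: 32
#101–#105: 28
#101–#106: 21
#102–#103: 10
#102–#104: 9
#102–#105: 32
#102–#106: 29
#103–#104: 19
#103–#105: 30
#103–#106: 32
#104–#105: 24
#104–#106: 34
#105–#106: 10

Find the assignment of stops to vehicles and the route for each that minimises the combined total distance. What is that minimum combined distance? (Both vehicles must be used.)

Check every non-empty split of the stops between the two vehicles; for each half take its own optimal tour:
  {#101} + {#102, #103, #104, #105, #106}: 44 + 104 = 148
  {#102} + {#101, #103, #104, #105, #106}: 32 + 119 = 151
  {#101, #102} + {#103, #104, #105, #106}: 63 + 104 = 167
  {#103} + {#101, #102, #104, #105, #106}: 46 + 102 = 148
  {#101, #103} + {#102, #104, #105, #106}: 80 + 87 = 167
  {#102, #103} + {#101, #104, #105, #106}: 49 + 102 = 151
  … (31 splits in total)
  {#102, #103, #104} + {#101, #105, #106}: 67 + 72 = 139  ← best
Best: vehicle 1 Base → #102 → #104 → #103 → Base = 67; vehicle 2 Base → #101 → #106 → #105 → Base = 72; combined 139.

139 — the smallest possible combined total.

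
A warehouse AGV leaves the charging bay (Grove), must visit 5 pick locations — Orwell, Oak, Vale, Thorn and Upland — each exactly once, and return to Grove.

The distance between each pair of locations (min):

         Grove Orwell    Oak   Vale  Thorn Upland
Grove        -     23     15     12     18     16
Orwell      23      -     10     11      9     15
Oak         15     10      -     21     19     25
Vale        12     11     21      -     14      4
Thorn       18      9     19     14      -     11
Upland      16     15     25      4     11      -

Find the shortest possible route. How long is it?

With 5 stops there are 5!/2 = 60 distinct round trips (a route and its reverse cost the same).
Grove→Orwell→Oak→Vale→Thorn→Upland→Grove: 23+10+21+14+11+16 = 95
Grove→Orwell→Oak→Vale→Upland→Thorn→Grove: 23+10+21+4+11+18 = 87
Grove→Orwell→Oak→Thorn→Vale→Upland→Grove: 23+10+19+14+4+16 = 86
Grove→Orwell→Oak→Thorn→Upland→Vale→Grove: 23+10+19+11+4+12 = 79
Grove→Orwell→Oak→Upland→Vale→Thorn→Grove: 23+10+25+4+14+18 = 94
Grove→Orwell→Oak→Upland→Thorn→Vale→Grove: 23+10+25+11+14+12 = 95
Grove→Orwell→Vale→Oak→Thorn→Upland→Grove: 23+11+21+19+11+16 = 101
Grove→Orwell→Vale→Oak→Upland→Thorn→Grove: 23+11+21+25+11+18 = 109
Grove→Orwell→Vale→Thorn→Oak→Upland→Grove: 23+11+14+19+25+16 = 108
Grove→Orwell→Vale→Thorn→Upland→Oak→Grove: 23+11+14+11+25+15 = 99
Grove→Orwell→Vale→Upland→Oak→Thorn→Grove: 23+11+4+25+19+18 = 100
Grove→Orwell→Vale→Upland→Thorn→Oak→Grove: 23+11+4+11+19+15 = 83
Grove→Orwell→Thorn→Oak→Vale→Upland→Grove: 23+9+19+21+4+16 = 92
Grove→Orwell→Thorn→Oak→Upland→Vale→Grove: 23+9+19+25+4+12 = 92
… (46 more)
Grove→Oak→Orwell→Thorn→Upland→Vale→Grove: 15+10+9+11+4+12 = 61  ← best
The minimum is 61.
One optimal route: Grove → Oak → Orwell → Thorn → Upland → Vale → Grove (or its reverse).

Shortest round trip = 61 min.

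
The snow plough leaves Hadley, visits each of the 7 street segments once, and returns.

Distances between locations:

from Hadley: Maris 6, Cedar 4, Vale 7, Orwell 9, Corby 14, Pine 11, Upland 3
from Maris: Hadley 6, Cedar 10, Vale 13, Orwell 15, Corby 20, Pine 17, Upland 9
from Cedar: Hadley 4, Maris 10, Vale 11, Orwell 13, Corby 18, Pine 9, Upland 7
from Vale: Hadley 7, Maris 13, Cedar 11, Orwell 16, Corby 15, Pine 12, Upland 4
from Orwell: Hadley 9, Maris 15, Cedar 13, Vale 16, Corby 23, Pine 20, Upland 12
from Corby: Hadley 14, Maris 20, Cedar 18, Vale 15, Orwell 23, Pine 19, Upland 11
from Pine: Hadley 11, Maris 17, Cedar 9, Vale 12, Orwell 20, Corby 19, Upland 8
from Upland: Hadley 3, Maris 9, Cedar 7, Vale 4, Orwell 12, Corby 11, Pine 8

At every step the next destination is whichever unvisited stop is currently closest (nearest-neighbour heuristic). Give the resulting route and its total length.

96 along Hadley → Upland → Vale → Cedar → Pine → Maris → Orwell → Corby → Hadley.

From Hadley: distances to unvisited — Upland=3, Cedar=4, Maris=6, Vale=7, Orwell=9, Pine=11, Corby=14. Nearest is Upland (3).
From Upland: distances to unvisited — Vale=4, Cedar=7, Pine=8, Maris=9, Corby=11, Orwell=12. Nearest is Vale (4).
From Vale: distances to unvisited — Cedar=11, Pine=12, Maris=13, Corby=15, Orwell=16. Nearest is Cedar (11).
From Cedar: distances to unvisited — Pine=9, Maris=10, Orwell=13, Corby=18. Nearest is Pine (9).
From Pine: distances to unvisited — Maris=17, Corby=19, Orwell=20. Nearest is Maris (17).
From Maris: distances to unvisited — Orwell=15, Corby=20. Nearest is Orwell (15).
From Orwell: distances to unvisited — Corby=23. Nearest is Corby (23).
Return Corby→Hadley: 14.
Total = 3 + 4 + 11 + 9 + 17 + 15 + 23 + 14 = 96.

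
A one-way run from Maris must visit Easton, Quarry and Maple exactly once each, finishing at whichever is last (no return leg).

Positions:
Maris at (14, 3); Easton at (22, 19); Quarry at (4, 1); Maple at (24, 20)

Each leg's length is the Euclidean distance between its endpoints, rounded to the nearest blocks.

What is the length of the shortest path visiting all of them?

There are 3! = 6 possible orderings.
Maris→Easton→Quarry→Maple: 18+25+28 = 71
Maris→Easton→Maple→Quarry: 18+2+28 = 48
Maris→Quarry→Easton→Maple: 10+25+2 = 37
Maris→Quarry→Maple→Easton: 10+28+2 = 40
Maris→Maple→Easton→Quarry: 20+2+25 = 47
Maris→Maple→Quarry→Easton: 20+28+25 = 73
The minimum is 37.
One shortest path: Maris → Quarry → Easton → Maple.

Shortest open route: 37 blocks.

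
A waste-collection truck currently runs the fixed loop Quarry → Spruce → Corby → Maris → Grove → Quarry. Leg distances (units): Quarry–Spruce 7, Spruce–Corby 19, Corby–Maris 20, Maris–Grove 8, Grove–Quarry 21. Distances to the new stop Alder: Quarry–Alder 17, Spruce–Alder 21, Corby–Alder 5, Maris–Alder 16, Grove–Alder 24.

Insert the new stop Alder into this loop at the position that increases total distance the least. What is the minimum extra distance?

Insertion cost between consecutive stops i–j is d(i,Alder) + d(Alder,j) − d(i,j):
  between Quarry and Spruce: 17 + 21 − 7 = 31
  between Spruce and Corby: 21 + 5 − 19 = 7
  between Corby and Maris: 5 + 16 − 20 = 1
  between Maris and Grove: 16 + 24 − 8 = 32
  between Grove and Quarry: 24 + 17 − 21 = 20
Cheapest insertion is between Corby and Maris, adding 1.
New total = 75 + 1 = 76.

Adding 1 by placing Alder on the Corby–Maris leg.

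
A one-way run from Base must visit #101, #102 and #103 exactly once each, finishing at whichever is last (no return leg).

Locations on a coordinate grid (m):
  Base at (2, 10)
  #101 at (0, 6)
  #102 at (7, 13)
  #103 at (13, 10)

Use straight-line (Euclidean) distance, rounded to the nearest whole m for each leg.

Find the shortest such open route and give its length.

Shortest open route: 21 m.

There are 3! = 6 possible orderings.
Base→#101→#102→#103: 4+10+7 = 21
Base→#101→#103→#102: 4+14+7 = 25
Base→#102→#101→#103: 6+10+14 = 30
Base→#102→#103→#101: 6+7+14 = 27
Base→#103→#101→#102: 11+14+10 = 35
Base→#103→#102→#101: 11+7+10 = 28
The minimum is 21.
One shortest path: Base → #101 → #102 → #103.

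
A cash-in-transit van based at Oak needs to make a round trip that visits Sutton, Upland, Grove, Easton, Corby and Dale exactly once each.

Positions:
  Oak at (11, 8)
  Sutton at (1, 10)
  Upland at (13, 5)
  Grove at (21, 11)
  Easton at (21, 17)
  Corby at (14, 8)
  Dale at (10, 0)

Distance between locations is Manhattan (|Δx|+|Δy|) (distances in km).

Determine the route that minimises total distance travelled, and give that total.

Shortest round trip = 76 km.

With 6 stops there are 6!/2 = 360 distinct round trips (a route and its reverse cost the same).
Oak-Sutton-Upland-Grove-Easton-Corby-Dale-Oak: 12+17+14+6+16+12+9 = 86
Oak-Sutton-Upland-Grove-Easton-Dale-Corby-Oak: 12+17+14+6+28+12+3 = 92
Oak-Sutton-Upland-Grove-Corby-Easton-Dale-Oak: 12+17+14+10+16+28+9 = 106
Oak-Sutton-Upland-Grove-Corby-Dale-Easton-Oak: 12+17+14+10+12+28+19 = 112
Oak-Sutton-Upland-Grove-Dale-Easton-Corby-Oak: 12+17+14+22+28+16+3 = 112
Oak-Sutton-Upland-Grove-Dale-Corby-Easton-Oak: 12+17+14+22+12+16+19 = 112
Oak-Sutton-Upland-Easton-Grove-Corby-Dale-Oak: 12+17+20+6+10+12+9 = 86
Oak-Sutton-Upland-Easton-Grove-Dale-Corby-Oak: 12+17+20+6+22+12+3 = 92
… (352 more)
Oak-Sutton-Grove-Easton-Corby-Upland-Dale-Oak: 12+21+6+16+4+8+9 = 76  ← best
The minimum is 76.
One optimal route: Oak → Sutton → Grove → Easton → Corby → Upland → Dale → Oak (or its reverse).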